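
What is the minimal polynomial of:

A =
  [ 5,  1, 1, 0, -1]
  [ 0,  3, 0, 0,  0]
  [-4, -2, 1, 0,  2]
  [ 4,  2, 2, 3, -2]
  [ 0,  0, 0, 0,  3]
x^2 - 6*x + 9

The characteristic polynomial is χ_A(x) = (x - 3)^5, so the eigenvalues are known. The minimal polynomial is
  m_A(x) = Π_λ (x − λ)^{k_λ}
where k_λ is the size of the *largest* Jordan block for λ (equivalently, the smallest k with (A − λI)^k v = 0 for every generalised eigenvector v of λ).

  λ = 3: largest Jordan block has size 2, contributing (x − 3)^2

So m_A(x) = (x - 3)^2 = x^2 - 6*x + 9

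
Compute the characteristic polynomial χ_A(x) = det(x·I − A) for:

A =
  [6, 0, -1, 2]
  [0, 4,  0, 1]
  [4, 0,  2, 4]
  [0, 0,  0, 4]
x^4 - 16*x^3 + 96*x^2 - 256*x + 256

Expanding det(x·I − A) (e.g. by cofactor expansion or by noting that A is similar to its Jordan form J, which has the same characteristic polynomial as A) gives
  χ_A(x) = x^4 - 16*x^3 + 96*x^2 - 256*x + 256
which factors as (x - 4)^4. The eigenvalues (with algebraic multiplicities) are λ = 4 with multiplicity 4.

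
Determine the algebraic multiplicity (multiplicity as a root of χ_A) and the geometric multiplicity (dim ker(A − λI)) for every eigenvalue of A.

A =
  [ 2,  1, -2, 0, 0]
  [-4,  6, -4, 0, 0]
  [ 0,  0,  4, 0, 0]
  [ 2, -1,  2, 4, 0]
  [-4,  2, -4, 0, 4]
λ = 4: alg = 5, geom = 4

Step 1 — factor the characteristic polynomial to read off the algebraic multiplicities:
  χ_A(x) = (x - 4)^5

Step 2 — compute geometric multiplicities via the rank-nullity identity g(λ) = n − rank(A − λI):
  rank(A − (4)·I) = 1, so dim ker(A − (4)·I) = n − 1 = 4

Summary:
  λ = 4: algebraic multiplicity = 5, geometric multiplicity = 4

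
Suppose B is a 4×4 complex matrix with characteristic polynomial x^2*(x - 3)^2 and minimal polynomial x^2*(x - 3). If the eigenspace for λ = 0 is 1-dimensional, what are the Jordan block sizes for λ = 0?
Block sizes for λ = 0: [2]

Step 1 — from the characteristic polynomial, algebraic multiplicity of λ = 0 is 2. From dim ker(B − (0)·I) = 1, there are exactly 1 Jordan blocks for λ = 0.
Step 2 — from the minimal polynomial, the factor (x − 0)^2 tells us the largest block for λ = 0 has size 2.
Step 3 — with total size 2, 1 blocks, and largest block 2, the block sizes (in nonincreasing order) are [2].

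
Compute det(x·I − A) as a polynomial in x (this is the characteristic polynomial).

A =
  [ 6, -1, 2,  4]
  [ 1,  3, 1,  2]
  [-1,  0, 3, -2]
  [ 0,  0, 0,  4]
x^4 - 16*x^3 + 96*x^2 - 256*x + 256

Expanding det(x·I − A) (e.g. by cofactor expansion or by noting that A is similar to its Jordan form J, which has the same characteristic polynomial as A) gives
  χ_A(x) = x^4 - 16*x^3 + 96*x^2 - 256*x + 256
which factors as (x - 4)^4. The eigenvalues (with algebraic multiplicities) are λ = 4 with multiplicity 4.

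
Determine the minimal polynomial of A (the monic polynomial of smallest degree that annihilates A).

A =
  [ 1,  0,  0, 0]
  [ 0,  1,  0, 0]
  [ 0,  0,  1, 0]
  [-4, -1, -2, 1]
x^2 - 2*x + 1

The characteristic polynomial is χ_A(x) = (x - 1)^4, so the eigenvalues are known. The minimal polynomial is
  m_A(x) = Π_λ (x − λ)^{k_λ}
where k_λ is the size of the *largest* Jordan block for λ (equivalently, the smallest k with (A − λI)^k v = 0 for every generalised eigenvector v of λ).

  λ = 1: largest Jordan block has size 2, contributing (x − 1)^2

So m_A(x) = (x - 1)^2 = x^2 - 2*x + 1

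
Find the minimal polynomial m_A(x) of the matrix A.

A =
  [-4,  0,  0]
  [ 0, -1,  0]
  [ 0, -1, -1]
x^3 + 6*x^2 + 9*x + 4

The characteristic polynomial is χ_A(x) = (x + 1)^2*(x + 4), so the eigenvalues are known. The minimal polynomial is
  m_A(x) = Π_λ (x − λ)^{k_λ}
where k_λ is the size of the *largest* Jordan block for λ (equivalently, the smallest k with (A − λI)^k v = 0 for every generalised eigenvector v of λ).

  λ = -4: largest Jordan block has size 1, contributing (x + 4)
  λ = -1: largest Jordan block has size 2, contributing (x + 1)^2

So m_A(x) = (x + 1)^2*(x + 4) = x^3 + 6*x^2 + 9*x + 4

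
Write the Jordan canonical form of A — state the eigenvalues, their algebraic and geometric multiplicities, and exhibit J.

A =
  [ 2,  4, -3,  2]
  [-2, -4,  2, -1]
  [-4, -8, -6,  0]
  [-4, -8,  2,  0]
J_2(-4) ⊕ J_2(0)

The characteristic polynomial is
  det(x·I − A) = x^4 + 8*x^3 + 16*x^2 = x^2*(x + 4)^2

Eigenvalues and multiplicities (the geometric multiplicity of λ is n − rank(A − λI), which equals the number of Jordan blocks for λ):
  λ = -4: algebraic multiplicity = 2, geometric multiplicity = 1
  λ = 0: algebraic multiplicity = 2, geometric multiplicity = 1

Determining the block sizes for each eigenvalue:
  λ = -4: one block (gm = 1), so the single block has size am = 2 → block sizes [2]
  λ = 0: one block (gm = 1), so the single block has size am = 2 → block sizes [2]

Assembling the blocks gives a Jordan form
J =
  [-4,  1, 0, 0]
  [ 0, -4, 0, 0]
  [ 0,  0, 0, 1]
  [ 0,  0, 0, 0]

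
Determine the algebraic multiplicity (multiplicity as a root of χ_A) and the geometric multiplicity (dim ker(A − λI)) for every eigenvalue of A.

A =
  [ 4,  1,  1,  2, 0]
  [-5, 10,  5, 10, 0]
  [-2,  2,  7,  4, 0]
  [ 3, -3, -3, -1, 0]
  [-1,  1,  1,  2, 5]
λ = 5: alg = 5, geom = 4

Step 1 — factor the characteristic polynomial to read off the algebraic multiplicities:
  χ_A(x) = (x - 5)^5

Step 2 — compute geometric multiplicities via the rank-nullity identity g(λ) = n − rank(A − λI):
  rank(A − (5)·I) = 1, so dim ker(A − (5)·I) = n − 1 = 4

Summary:
  λ = 5: algebraic multiplicity = 5, geometric multiplicity = 4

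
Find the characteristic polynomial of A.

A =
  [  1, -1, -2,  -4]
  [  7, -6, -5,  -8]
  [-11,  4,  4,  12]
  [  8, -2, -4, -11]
x^4 + 12*x^3 + 54*x^2 + 108*x + 81

Expanding det(x·I − A) (e.g. by cofactor expansion or by noting that A is similar to its Jordan form J, which has the same characteristic polynomial as A) gives
  χ_A(x) = x^4 + 12*x^3 + 54*x^2 + 108*x + 81
which factors as (x + 3)^4. The eigenvalues (with algebraic multiplicities) are λ = -3 with multiplicity 4.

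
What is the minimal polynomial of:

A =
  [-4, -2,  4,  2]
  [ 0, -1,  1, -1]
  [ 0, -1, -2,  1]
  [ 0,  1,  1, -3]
x^4 + 10*x^3 + 36*x^2 + 56*x + 32

The characteristic polynomial is χ_A(x) = (x + 2)^3*(x + 4), so the eigenvalues are known. The minimal polynomial is
  m_A(x) = Π_λ (x − λ)^{k_λ}
where k_λ is the size of the *largest* Jordan block for λ (equivalently, the smallest k with (A − λI)^k v = 0 for every generalised eigenvector v of λ).

  λ = -4: largest Jordan block has size 1, contributing (x + 4)
  λ = -2: largest Jordan block has size 3, contributing (x + 2)^3

So m_A(x) = (x + 2)^3*(x + 4) = x^4 + 10*x^3 + 36*x^2 + 56*x + 32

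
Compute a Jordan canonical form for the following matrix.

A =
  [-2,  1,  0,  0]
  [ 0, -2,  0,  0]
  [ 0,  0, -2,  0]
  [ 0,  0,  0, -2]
J_2(-2) ⊕ J_1(-2) ⊕ J_1(-2)

The characteristic polynomial is
  det(x·I − A) = x^4 + 8*x^3 + 24*x^2 + 32*x + 16 = (x + 2)^4

Eigenvalues and multiplicities (the geometric multiplicity of λ is n − rank(A − λI), which equals the number of Jordan blocks for λ):
  λ = -2: algebraic multiplicity = 4, geometric multiplicity = 3

Determining the block sizes for each eigenvalue:
  λ = -2: 3 blocks summing to 4 forces exactly one block of size 2 and the rest size 1 → block sizes [2, 1, 1]

Assembling the blocks gives a Jordan form
J =
  [-2,  1,  0,  0]
  [ 0, -2,  0,  0]
  [ 0,  0, -2,  0]
  [ 0,  0,  0, -2]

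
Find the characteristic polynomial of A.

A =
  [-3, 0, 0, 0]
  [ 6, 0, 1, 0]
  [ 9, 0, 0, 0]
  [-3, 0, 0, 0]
x^4 + 3*x^3

Expanding det(x·I − A) (e.g. by cofactor expansion or by noting that A is similar to its Jordan form J, which has the same characteristic polynomial as A) gives
  χ_A(x) = x^4 + 3*x^3
which factors as x^3*(x + 3). The eigenvalues (with algebraic multiplicities) are λ = -3 with multiplicity 1, λ = 0 with multiplicity 3.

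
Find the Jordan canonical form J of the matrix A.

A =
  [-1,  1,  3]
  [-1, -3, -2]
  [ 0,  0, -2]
J_3(-2)

The characteristic polynomial is
  det(x·I − A) = x^3 + 6*x^2 + 12*x + 8 = (x + 2)^3

Eigenvalues and multiplicities (the geometric multiplicity of λ is n − rank(A − λI), which equals the number of Jordan blocks for λ):
  λ = -2: algebraic multiplicity = 3, geometric multiplicity = 1

Determining the block sizes for each eigenvalue:
  λ = -2: one block (gm = 1), so the single block has size am = 3 → block sizes [3]

Assembling the blocks gives a Jordan form
J =
  [-2,  1,  0]
  [ 0, -2,  1]
  [ 0,  0, -2]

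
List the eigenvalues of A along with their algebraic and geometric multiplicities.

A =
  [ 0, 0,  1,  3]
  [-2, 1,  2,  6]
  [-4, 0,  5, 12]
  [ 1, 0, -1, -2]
λ = 1: alg = 4, geom = 3

Step 1 — factor the characteristic polynomial to read off the algebraic multiplicities:
  χ_A(x) = (x - 1)^4

Step 2 — compute geometric multiplicities via the rank-nullity identity g(λ) = n − rank(A − λI):
  rank(A − (1)·I) = 1, so dim ker(A − (1)·I) = n − 1 = 3

Summary:
  λ = 1: algebraic multiplicity = 4, geometric multiplicity = 3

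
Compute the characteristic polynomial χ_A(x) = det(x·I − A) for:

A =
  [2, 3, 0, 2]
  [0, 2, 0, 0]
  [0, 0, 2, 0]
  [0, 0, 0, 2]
x^4 - 8*x^3 + 24*x^2 - 32*x + 16

Expanding det(x·I − A) (e.g. by cofactor expansion or by noting that A is similar to its Jordan form J, which has the same characteristic polynomial as A) gives
  χ_A(x) = x^4 - 8*x^3 + 24*x^2 - 32*x + 16
which factors as (x - 2)^4. The eigenvalues (with algebraic multiplicities) are λ = 2 with multiplicity 4.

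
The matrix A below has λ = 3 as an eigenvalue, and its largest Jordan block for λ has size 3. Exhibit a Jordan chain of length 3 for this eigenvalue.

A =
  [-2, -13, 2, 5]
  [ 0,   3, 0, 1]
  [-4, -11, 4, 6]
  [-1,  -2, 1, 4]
A Jordan chain for λ = 3 of length 3:
v_1 = (3, -1, 1, 0)ᵀ
v_2 = (-2, 0, -1, -1)ᵀ
v_3 = (3, -1, 0, 0)ᵀ

Let N = A − (3)·I. We want v_3 with N^3 v_3 = 0 but N^2 v_3 ≠ 0; then v_{j-1} := N · v_j for j = 3, …, 2.

Pick v_3 = (3, -1, 0, 0)ᵀ.
Then v_2 = N · v_3 = (-2, 0, -1, -1)ᵀ.
Then v_1 = N · v_2 = (3, -1, 1, 0)ᵀ.

Sanity check: (A − (3)·I) v_1 = (0, 0, 0, 0)ᵀ = 0. ✓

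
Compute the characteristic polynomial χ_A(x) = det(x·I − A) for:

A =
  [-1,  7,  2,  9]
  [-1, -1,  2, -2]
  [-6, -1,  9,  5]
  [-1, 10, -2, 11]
x^4 - 18*x^3 + 120*x^2 - 350*x + 375

Expanding det(x·I − A) (e.g. by cofactor expansion or by noting that A is similar to its Jordan form J, which has the same characteristic polynomial as A) gives
  χ_A(x) = x^4 - 18*x^3 + 120*x^2 - 350*x + 375
which factors as (x - 5)^3*(x - 3). The eigenvalues (with algebraic multiplicities) are λ = 3 with multiplicity 1, λ = 5 with multiplicity 3.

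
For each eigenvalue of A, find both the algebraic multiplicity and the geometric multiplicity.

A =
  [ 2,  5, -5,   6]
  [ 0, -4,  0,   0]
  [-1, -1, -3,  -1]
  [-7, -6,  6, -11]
λ = -4: alg = 4, geom = 2

Step 1 — factor the characteristic polynomial to read off the algebraic multiplicities:
  χ_A(x) = (x + 4)^4

Step 2 — compute geometric multiplicities via the rank-nullity identity g(λ) = n − rank(A − λI):
  rank(A − (-4)·I) = 2, so dim ker(A − (-4)·I) = n − 2 = 2

Summary:
  λ = -4: algebraic multiplicity = 4, geometric multiplicity = 2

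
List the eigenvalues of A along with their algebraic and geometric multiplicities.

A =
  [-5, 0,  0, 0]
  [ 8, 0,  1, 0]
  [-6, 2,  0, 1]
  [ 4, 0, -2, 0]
λ = -5: alg = 1, geom = 1; λ = 0: alg = 3, geom = 1

Step 1 — factor the characteristic polynomial to read off the algebraic multiplicities:
  χ_A(x) = x^3*(x + 5)

Step 2 — compute geometric multiplicities via the rank-nullity identity g(λ) = n − rank(A − λI):
  rank(A − (-5)·I) = 3, so dim ker(A − (-5)·I) = n − 3 = 1
  rank(A − (0)·I) = 3, so dim ker(A − (0)·I) = n − 3 = 1

Summary:
  λ = -5: algebraic multiplicity = 1, geometric multiplicity = 1
  λ = 0: algebraic multiplicity = 3, geometric multiplicity = 1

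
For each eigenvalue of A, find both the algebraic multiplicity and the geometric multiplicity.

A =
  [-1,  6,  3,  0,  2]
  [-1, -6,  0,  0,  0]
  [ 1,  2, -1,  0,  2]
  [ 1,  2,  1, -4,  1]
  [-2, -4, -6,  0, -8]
λ = -4: alg = 5, geom = 2

Step 1 — factor the characteristic polynomial to read off the algebraic multiplicities:
  χ_A(x) = (x + 4)^5

Step 2 — compute geometric multiplicities via the rank-nullity identity g(λ) = n − rank(A − λI):
  rank(A − (-4)·I) = 3, so dim ker(A − (-4)·I) = n − 3 = 2

Summary:
  λ = -4: algebraic multiplicity = 5, geometric multiplicity = 2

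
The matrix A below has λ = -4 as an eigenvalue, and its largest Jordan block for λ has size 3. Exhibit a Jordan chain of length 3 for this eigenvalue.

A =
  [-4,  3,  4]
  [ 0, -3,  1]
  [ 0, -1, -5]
A Jordan chain for λ = -4 of length 3:
v_1 = (-1, 0, 0)ᵀ
v_2 = (3, 1, -1)ᵀ
v_3 = (0, 1, 0)ᵀ

Let N = A − (-4)·I. We want v_3 with N^3 v_3 = 0 but N^2 v_3 ≠ 0; then v_{j-1} := N · v_j for j = 3, …, 2.

Pick v_3 = (0, 1, 0)ᵀ.
Then v_2 = N · v_3 = (3, 1, -1)ᵀ.
Then v_1 = N · v_2 = (-1, 0, 0)ᵀ.

Sanity check: (A − (-4)·I) v_1 = (0, 0, 0)ᵀ = 0. ✓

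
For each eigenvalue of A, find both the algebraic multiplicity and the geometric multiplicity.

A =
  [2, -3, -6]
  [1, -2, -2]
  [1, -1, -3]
λ = -1: alg = 3, geom = 2

Step 1 — factor the characteristic polynomial to read off the algebraic multiplicities:
  χ_A(x) = (x + 1)^3

Step 2 — compute geometric multiplicities via the rank-nullity identity g(λ) = n − rank(A − λI):
  rank(A − (-1)·I) = 1, so dim ker(A − (-1)·I) = n − 1 = 2

Summary:
  λ = -1: algebraic multiplicity = 3, geometric multiplicity = 2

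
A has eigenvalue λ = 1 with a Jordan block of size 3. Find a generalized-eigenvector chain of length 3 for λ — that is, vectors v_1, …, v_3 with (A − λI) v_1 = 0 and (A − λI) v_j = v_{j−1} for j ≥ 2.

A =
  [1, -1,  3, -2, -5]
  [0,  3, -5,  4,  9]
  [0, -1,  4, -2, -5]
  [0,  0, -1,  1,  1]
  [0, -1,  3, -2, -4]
A Jordan chain for λ = 1 of length 3:
v_1 = (1, -2, 1, 0, 1)ᵀ
v_2 = (3, -5, 3, -1, 3)ᵀ
v_3 = (0, 0, 1, 0, 0)ᵀ

Let N = A − (1)·I. We want v_3 with N^3 v_3 = 0 but N^2 v_3 ≠ 0; then v_{j-1} := N · v_j for j = 3, …, 2.

Pick v_3 = (0, 0, 1, 0, 0)ᵀ.
Then v_2 = N · v_3 = (3, -5, 3, -1, 3)ᵀ.
Then v_1 = N · v_2 = (1, -2, 1, 0, 1)ᵀ.

Sanity check: (A − (1)·I) v_1 = (0, 0, 0, 0, 0)ᵀ = 0. ✓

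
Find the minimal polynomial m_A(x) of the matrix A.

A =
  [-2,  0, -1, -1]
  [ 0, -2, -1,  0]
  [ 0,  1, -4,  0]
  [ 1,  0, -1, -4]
x^3 + 9*x^2 + 27*x + 27

The characteristic polynomial is χ_A(x) = (x + 3)^4, so the eigenvalues are known. The minimal polynomial is
  m_A(x) = Π_λ (x − λ)^{k_λ}
where k_λ is the size of the *largest* Jordan block for λ (equivalently, the smallest k with (A − λI)^k v = 0 for every generalised eigenvector v of λ).

  λ = -3: largest Jordan block has size 3, contributing (x + 3)^3

So m_A(x) = (x + 3)^3 = x^3 + 9*x^2 + 27*x + 27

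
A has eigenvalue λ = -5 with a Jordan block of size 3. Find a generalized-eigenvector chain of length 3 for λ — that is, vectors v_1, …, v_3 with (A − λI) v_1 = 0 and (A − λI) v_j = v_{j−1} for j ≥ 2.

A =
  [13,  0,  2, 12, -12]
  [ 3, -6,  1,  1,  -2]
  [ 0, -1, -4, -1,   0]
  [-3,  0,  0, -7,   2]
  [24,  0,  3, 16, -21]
A Jordan chain for λ = -5 of length 3:
v_1 = (-2, 0, 0, 0, -3)ᵀ
v_2 = (0, -1, -1, 0, 0)ᵀ
v_3 = (0, 1, 0, 0, 0)ᵀ

Let N = A − (-5)·I. We want v_3 with N^3 v_3 = 0 but N^2 v_3 ≠ 0; then v_{j-1} := N · v_j for j = 3, …, 2.

Pick v_3 = (0, 1, 0, 0, 0)ᵀ.
Then v_2 = N · v_3 = (0, -1, -1, 0, 0)ᵀ.
Then v_1 = N · v_2 = (-2, 0, 0, 0, -3)ᵀ.

Sanity check: (A − (-5)·I) v_1 = (0, 0, 0, 0, 0)ᵀ = 0. ✓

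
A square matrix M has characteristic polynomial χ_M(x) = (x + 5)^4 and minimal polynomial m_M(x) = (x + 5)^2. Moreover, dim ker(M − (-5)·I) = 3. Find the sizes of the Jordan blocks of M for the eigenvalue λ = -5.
Block sizes for λ = -5: [2, 1, 1]

Step 1 — from the characteristic polynomial, algebraic multiplicity of λ = -5 is 4. From dim ker(M − (-5)·I) = 3, there are exactly 3 Jordan blocks for λ = -5.
Step 2 — from the minimal polynomial, the factor (x + 5)^2 tells us the largest block for λ = -5 has size 2.
Step 3 — with total size 4, 3 blocks, and largest block 2, the block sizes (in nonincreasing order) are [2, 1, 1].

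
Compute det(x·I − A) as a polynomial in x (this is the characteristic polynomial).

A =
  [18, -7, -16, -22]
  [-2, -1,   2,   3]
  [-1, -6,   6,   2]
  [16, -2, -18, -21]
x^4 - 2*x^3 - 23*x^2 + 24*x + 144

Expanding det(x·I − A) (e.g. by cofactor expansion or by noting that A is similar to its Jordan form J, which has the same characteristic polynomial as A) gives
  χ_A(x) = x^4 - 2*x^3 - 23*x^2 + 24*x + 144
which factors as (x - 4)^2*(x + 3)^2. The eigenvalues (with algebraic multiplicities) are λ = -3 with multiplicity 2, λ = 4 with multiplicity 2.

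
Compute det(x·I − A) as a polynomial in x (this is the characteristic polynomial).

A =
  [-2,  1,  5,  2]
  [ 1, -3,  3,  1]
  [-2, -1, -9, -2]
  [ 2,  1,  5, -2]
x^4 + 16*x^3 + 96*x^2 + 256*x + 256

Expanding det(x·I − A) (e.g. by cofactor expansion or by noting that A is similar to its Jordan form J, which has the same characteristic polynomial as A) gives
  χ_A(x) = x^4 + 16*x^3 + 96*x^2 + 256*x + 256
which factors as (x + 4)^4. The eigenvalues (with algebraic multiplicities) are λ = -4 with multiplicity 4.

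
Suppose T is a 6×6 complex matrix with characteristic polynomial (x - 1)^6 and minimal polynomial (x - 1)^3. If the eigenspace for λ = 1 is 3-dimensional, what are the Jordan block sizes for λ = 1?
Block sizes for λ = 1: [3, 2, 1]

Step 1 — from the characteristic polynomial, algebraic multiplicity of λ = 1 is 6. From dim ker(T − (1)·I) = 3, there are exactly 3 Jordan blocks for λ = 1.
Step 2 — from the minimal polynomial, the factor (x − 1)^3 tells us the largest block for λ = 1 has size 3.
Step 3 — with total size 6, 3 blocks, and largest block 3, the block sizes (in nonincreasing order) are [3, 2, 1].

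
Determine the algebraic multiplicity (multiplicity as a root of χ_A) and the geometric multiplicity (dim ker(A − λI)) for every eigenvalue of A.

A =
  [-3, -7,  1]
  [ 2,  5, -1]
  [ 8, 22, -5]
λ = -1: alg = 3, geom = 1

Step 1 — factor the characteristic polynomial to read off the algebraic multiplicities:
  χ_A(x) = (x + 1)^3

Step 2 — compute geometric multiplicities via the rank-nullity identity g(λ) = n − rank(A − λI):
  rank(A − (-1)·I) = 2, so dim ker(A − (-1)·I) = n − 2 = 1

Summary:
  λ = -1: algebraic multiplicity = 3, geometric multiplicity = 1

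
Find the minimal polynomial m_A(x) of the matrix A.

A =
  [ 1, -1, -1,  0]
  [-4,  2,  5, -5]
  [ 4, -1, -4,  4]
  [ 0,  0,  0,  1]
x^4 - 6*x^2 + 8*x - 3

The characteristic polynomial is χ_A(x) = (x - 1)^3*(x + 3), so the eigenvalues are known. The minimal polynomial is
  m_A(x) = Π_λ (x − λ)^{k_λ}
where k_λ is the size of the *largest* Jordan block for λ (equivalently, the smallest k with (A − λI)^k v = 0 for every generalised eigenvector v of λ).

  λ = -3: largest Jordan block has size 1, contributing (x + 3)
  λ = 1: largest Jordan block has size 3, contributing (x − 1)^3

So m_A(x) = (x - 1)^3*(x + 3) = x^4 - 6*x^2 + 8*x - 3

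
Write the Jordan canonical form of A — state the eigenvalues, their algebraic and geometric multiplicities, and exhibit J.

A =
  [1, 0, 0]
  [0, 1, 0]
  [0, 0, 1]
J_1(1) ⊕ J_1(1) ⊕ J_1(1)

The characteristic polynomial is
  det(x·I − A) = x^3 - 3*x^2 + 3*x - 1 = (x - 1)^3

Eigenvalues and multiplicities (the geometric multiplicity of λ is n − rank(A − λI), which equals the number of Jordan blocks for λ):
  λ = 1: algebraic multiplicity = 3, geometric multiplicity = 3

Determining the block sizes for each eigenvalue:
  λ = 1: gm = am = 3, so every block has size 1 → block sizes [1, 1, 1]

Assembling the blocks gives a Jordan form
J =
  [1, 0, 0]
  [0, 1, 0]
  [0, 0, 1]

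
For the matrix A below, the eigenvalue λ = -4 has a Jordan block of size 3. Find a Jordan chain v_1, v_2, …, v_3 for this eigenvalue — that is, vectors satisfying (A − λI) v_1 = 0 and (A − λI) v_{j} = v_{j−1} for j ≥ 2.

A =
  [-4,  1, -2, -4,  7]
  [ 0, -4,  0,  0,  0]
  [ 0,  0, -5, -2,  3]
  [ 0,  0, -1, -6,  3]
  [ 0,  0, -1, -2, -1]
A Jordan chain for λ = -4 of length 3:
v_1 = (-1, 0, 0, 0, 0)ᵀ
v_2 = (-2, 0, -1, -1, -1)ᵀ
v_3 = (0, 0, 1, 0, 0)ᵀ

Let N = A − (-4)·I. We want v_3 with N^3 v_3 = 0 but N^2 v_3 ≠ 0; then v_{j-1} := N · v_j for j = 3, …, 2.

Pick v_3 = (0, 0, 1, 0, 0)ᵀ.
Then v_2 = N · v_3 = (-2, 0, -1, -1, -1)ᵀ.
Then v_1 = N · v_2 = (-1, 0, 0, 0, 0)ᵀ.

Sanity check: (A − (-4)·I) v_1 = (0, 0, 0, 0, 0)ᵀ = 0. ✓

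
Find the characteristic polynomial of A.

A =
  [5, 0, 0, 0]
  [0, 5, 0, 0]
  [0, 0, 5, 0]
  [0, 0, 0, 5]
x^4 - 20*x^3 + 150*x^2 - 500*x + 625

Expanding det(x·I − A) (e.g. by cofactor expansion or by noting that A is similar to its Jordan form J, which has the same characteristic polynomial as A) gives
  χ_A(x) = x^4 - 20*x^3 + 150*x^2 - 500*x + 625
which factors as (x - 5)^4. The eigenvalues (with algebraic multiplicities) are λ = 5 with multiplicity 4.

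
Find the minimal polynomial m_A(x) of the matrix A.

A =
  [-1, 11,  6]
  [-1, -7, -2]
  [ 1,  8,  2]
x^3 + 6*x^2 + 12*x + 8

The characteristic polynomial is χ_A(x) = (x + 2)^3, so the eigenvalues are known. The minimal polynomial is
  m_A(x) = Π_λ (x − λ)^{k_λ}
where k_λ is the size of the *largest* Jordan block for λ (equivalently, the smallest k with (A − λI)^k v = 0 for every generalised eigenvector v of λ).

  λ = -2: largest Jordan block has size 3, contributing (x + 2)^3

So m_A(x) = (x + 2)^3 = x^3 + 6*x^2 + 12*x + 8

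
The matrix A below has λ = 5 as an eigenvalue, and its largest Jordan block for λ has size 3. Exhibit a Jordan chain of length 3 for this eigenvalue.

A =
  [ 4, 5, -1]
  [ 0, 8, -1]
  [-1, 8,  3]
A Jordan chain for λ = 5 of length 3:
v_1 = (2, 1, 3)ᵀ
v_2 = (-1, 0, -1)ᵀ
v_3 = (1, 0, 0)ᵀ

Let N = A − (5)·I. We want v_3 with N^3 v_3 = 0 but N^2 v_3 ≠ 0; then v_{j-1} := N · v_j for j = 3, …, 2.

Pick v_3 = (1, 0, 0)ᵀ.
Then v_2 = N · v_3 = (-1, 0, -1)ᵀ.
Then v_1 = N · v_2 = (2, 1, 3)ᵀ.

Sanity check: (A − (5)·I) v_1 = (0, 0, 0)ᵀ = 0. ✓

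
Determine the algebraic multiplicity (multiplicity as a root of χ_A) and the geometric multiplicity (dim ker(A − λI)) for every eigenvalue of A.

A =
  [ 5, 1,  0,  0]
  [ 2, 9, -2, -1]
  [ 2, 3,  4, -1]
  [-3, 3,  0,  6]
λ = 6: alg = 4, geom = 2

Step 1 — factor the characteristic polynomial to read off the algebraic multiplicities:
  χ_A(x) = (x - 6)^4

Step 2 — compute geometric multiplicities via the rank-nullity identity g(λ) = n − rank(A − λI):
  rank(A − (6)·I) = 2, so dim ker(A − (6)·I) = n − 2 = 2

Summary:
  λ = 6: algebraic multiplicity = 4, geometric multiplicity = 2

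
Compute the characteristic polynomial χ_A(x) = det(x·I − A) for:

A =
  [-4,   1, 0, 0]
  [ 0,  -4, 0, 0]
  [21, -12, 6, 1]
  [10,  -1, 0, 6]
x^4 - 4*x^3 - 44*x^2 + 96*x + 576

Expanding det(x·I − A) (e.g. by cofactor expansion or by noting that A is similar to its Jordan form J, which has the same characteristic polynomial as A) gives
  χ_A(x) = x^4 - 4*x^3 - 44*x^2 + 96*x + 576
which factors as (x - 6)^2*(x + 4)^2. The eigenvalues (with algebraic multiplicities) are λ = -4 with multiplicity 2, λ = 6 with multiplicity 2.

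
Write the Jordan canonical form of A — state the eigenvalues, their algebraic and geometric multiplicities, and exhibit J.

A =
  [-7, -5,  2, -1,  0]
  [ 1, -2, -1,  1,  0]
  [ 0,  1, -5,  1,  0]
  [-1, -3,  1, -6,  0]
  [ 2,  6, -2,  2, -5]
J_2(-5) ⊕ J_2(-5) ⊕ J_1(-5)

The characteristic polynomial is
  det(x·I − A) = x^5 + 25*x^4 + 250*x^3 + 1250*x^2 + 3125*x + 3125 = (x + 5)^5

Eigenvalues and multiplicities (the geometric multiplicity of λ is n − rank(A − λI), which equals the number of Jordan blocks for λ):
  λ = -5: algebraic multiplicity = 5, geometric multiplicity = 3

Determining the block sizes for each eigenvalue:
  λ = -5: with am = 5 and gm = 3, the partition is not yet determined (e.g. several partitions of 5 into 3 parts exist). Let N = A − (-5)·I. Computing rank(N^1) = 2, rank(N^2) = 0; the number of blocks of size ≥ j is rank(N^{j−1}) − rank(N^j), giving [3, 2]. So we have 2 block(s) of size 2, 1 block(s) of size 1 → block sizes [2, 2, 1]

Assembling the blocks gives a Jordan form
J =
  [-5,  1,  0,  0,  0]
  [ 0, -5,  0,  0,  0]
  [ 0,  0, -5,  1,  0]
  [ 0,  0,  0, -5,  0]
  [ 0,  0,  0,  0, -5]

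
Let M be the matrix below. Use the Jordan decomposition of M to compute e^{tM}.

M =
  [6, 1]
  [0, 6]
e^{tM} =
  [exp(6*t), t*exp(6*t)]
  [0, exp(6*t)]

Strategy: write M = P · J · P⁻¹ where J is a Jordan canonical form, so e^{tM} = P · e^{tJ} · P⁻¹, and e^{tJ} can be computed block-by-block.

M has Jordan form
J =
  [6, 1]
  [0, 6]
(up to reordering of blocks).

Per-block formulas:
  For a 2×2 Jordan block J_2(6): exp(t · J_2(6)) = e^(6t)·(I + t·N), where N is the 2×2 nilpotent shift.

After assembling e^{tJ} and conjugating by P, we get:

e^{tM} =
  [exp(6*t), t*exp(6*t)]
  [0, exp(6*t)]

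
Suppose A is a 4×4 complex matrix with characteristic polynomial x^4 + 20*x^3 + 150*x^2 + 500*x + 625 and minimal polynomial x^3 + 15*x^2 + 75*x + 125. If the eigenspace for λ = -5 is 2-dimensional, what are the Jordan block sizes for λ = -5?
Block sizes for λ = -5: [3, 1]

Step 1 — from the characteristic polynomial, algebraic multiplicity of λ = -5 is 4. From dim ker(A − (-5)·I) = 2, there are exactly 2 Jordan blocks for λ = -5.
Step 2 — from the minimal polynomial, the factor (x + 5)^3 tells us the largest block for λ = -5 has size 3.
Step 3 — with total size 4, 2 blocks, and largest block 3, the block sizes (in nonincreasing order) are [3, 1].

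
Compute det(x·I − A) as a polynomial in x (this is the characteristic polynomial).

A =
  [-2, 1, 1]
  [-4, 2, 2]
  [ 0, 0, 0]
x^3

Expanding det(x·I − A) (e.g. by cofactor expansion or by noting that A is similar to its Jordan form J, which has the same characteristic polynomial as A) gives
  χ_A(x) = x^3
which factors as x^3. The eigenvalues (with algebraic multiplicities) are λ = 0 with multiplicity 3.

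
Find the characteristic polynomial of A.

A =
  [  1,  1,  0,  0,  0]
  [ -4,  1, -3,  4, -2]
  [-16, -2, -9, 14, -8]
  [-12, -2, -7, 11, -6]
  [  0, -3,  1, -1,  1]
x^5 - 5*x^4 + 10*x^3 - 10*x^2 + 5*x - 1

Expanding det(x·I − A) (e.g. by cofactor expansion or by noting that A is similar to its Jordan form J, which has the same characteristic polynomial as A) gives
  χ_A(x) = x^5 - 5*x^4 + 10*x^3 - 10*x^2 + 5*x - 1
which factors as (x - 1)^5. The eigenvalues (with algebraic multiplicities) are λ = 1 with multiplicity 5.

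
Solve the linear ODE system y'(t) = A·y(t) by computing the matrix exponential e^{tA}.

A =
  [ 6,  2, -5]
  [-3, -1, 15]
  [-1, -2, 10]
e^{tA} =
  [t*exp(5*t) + exp(5*t), 2*t*exp(5*t), -5*t*exp(5*t)]
  [-3*t*exp(5*t), -6*t*exp(5*t) + exp(5*t), 15*t*exp(5*t)]
  [-t*exp(5*t), -2*t*exp(5*t), 5*t*exp(5*t) + exp(5*t)]

Strategy: write A = P · J · P⁻¹ where J is a Jordan canonical form, so e^{tA} = P · e^{tJ} · P⁻¹, and e^{tJ} can be computed block-by-block.

A has Jordan form
J =
  [5, 1, 0]
  [0, 5, 0]
  [0, 0, 5]
(up to reordering of blocks).

Per-block formulas:
  For a 2×2 Jordan block J_2(5): exp(t · J_2(5)) = e^(5t)·(I + t·N), where N is the 2×2 nilpotent shift.
  For a 1×1 block at λ = 5: exp(t · [5]) = [e^(5t)].

After assembling e^{tJ} and conjugating by P, we get:

e^{tA} =
  [t*exp(5*t) + exp(5*t), 2*t*exp(5*t), -5*t*exp(5*t)]
  [-3*t*exp(5*t), -6*t*exp(5*t) + exp(5*t), 15*t*exp(5*t)]
  [-t*exp(5*t), -2*t*exp(5*t), 5*t*exp(5*t) + exp(5*t)]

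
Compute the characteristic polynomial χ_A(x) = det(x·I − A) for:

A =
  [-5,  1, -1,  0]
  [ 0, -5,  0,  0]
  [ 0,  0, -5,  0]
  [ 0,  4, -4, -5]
x^4 + 20*x^3 + 150*x^2 + 500*x + 625

Expanding det(x·I − A) (e.g. by cofactor expansion or by noting that A is similar to its Jordan form J, which has the same characteristic polynomial as A) gives
  χ_A(x) = x^4 + 20*x^3 + 150*x^2 + 500*x + 625
which factors as (x + 5)^4. The eigenvalues (with algebraic multiplicities) are λ = -5 with multiplicity 4.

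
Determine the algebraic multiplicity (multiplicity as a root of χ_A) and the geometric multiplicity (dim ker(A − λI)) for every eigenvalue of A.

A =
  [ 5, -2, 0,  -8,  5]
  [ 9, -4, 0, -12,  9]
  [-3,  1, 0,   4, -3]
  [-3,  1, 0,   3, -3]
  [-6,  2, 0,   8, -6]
λ = -1: alg = 2, geom = 2; λ = 0: alg = 3, geom = 2

Step 1 — factor the characteristic polynomial to read off the algebraic multiplicities:
  χ_A(x) = x^3*(x + 1)^2

Step 2 — compute geometric multiplicities via the rank-nullity identity g(λ) = n − rank(A − λI):
  rank(A − (-1)·I) = 3, so dim ker(A − (-1)·I) = n − 3 = 2
  rank(A − (0)·I) = 3, so dim ker(A − (0)·I) = n − 3 = 2

Summary:
  λ = -1: algebraic multiplicity = 2, geometric multiplicity = 2
  λ = 0: algebraic multiplicity = 3, geometric multiplicity = 2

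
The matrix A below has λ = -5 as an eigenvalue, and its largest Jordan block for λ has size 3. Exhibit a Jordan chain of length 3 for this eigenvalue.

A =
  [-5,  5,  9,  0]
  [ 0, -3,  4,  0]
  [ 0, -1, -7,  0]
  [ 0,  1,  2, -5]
A Jordan chain for λ = -5 of length 3:
v_1 = (1, 0, 0, 0)ᵀ
v_2 = (5, 2, -1, 1)ᵀ
v_3 = (0, 1, 0, 0)ᵀ

Let N = A − (-5)·I. We want v_3 with N^3 v_3 = 0 but N^2 v_3 ≠ 0; then v_{j-1} := N · v_j for j = 3, …, 2.

Pick v_3 = (0, 1, 0, 0)ᵀ.
Then v_2 = N · v_3 = (5, 2, -1, 1)ᵀ.
Then v_1 = N · v_2 = (1, 0, 0, 0)ᵀ.

Sanity check: (A − (-5)·I) v_1 = (0, 0, 0, 0)ᵀ = 0. ✓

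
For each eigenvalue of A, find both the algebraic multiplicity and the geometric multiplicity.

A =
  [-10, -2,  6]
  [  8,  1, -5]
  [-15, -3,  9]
λ = 0: alg = 3, geom = 1

Step 1 — factor the characteristic polynomial to read off the algebraic multiplicities:
  χ_A(x) = x^3

Step 2 — compute geometric multiplicities via the rank-nullity identity g(λ) = n − rank(A − λI):
  rank(A − (0)·I) = 2, so dim ker(A − (0)·I) = n − 2 = 1

Summary:
  λ = 0: algebraic multiplicity = 3, geometric multiplicity = 1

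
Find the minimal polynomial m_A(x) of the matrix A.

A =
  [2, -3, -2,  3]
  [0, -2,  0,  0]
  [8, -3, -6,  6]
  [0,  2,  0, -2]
x^2 + 4*x + 4

The characteristic polynomial is χ_A(x) = (x + 2)^4, so the eigenvalues are known. The minimal polynomial is
  m_A(x) = Π_λ (x − λ)^{k_λ}
where k_λ is the size of the *largest* Jordan block for λ (equivalently, the smallest k with (A − λI)^k v = 0 for every generalised eigenvector v of λ).

  λ = -2: largest Jordan block has size 2, contributing (x + 2)^2

So m_A(x) = (x + 2)^2 = x^2 + 4*x + 4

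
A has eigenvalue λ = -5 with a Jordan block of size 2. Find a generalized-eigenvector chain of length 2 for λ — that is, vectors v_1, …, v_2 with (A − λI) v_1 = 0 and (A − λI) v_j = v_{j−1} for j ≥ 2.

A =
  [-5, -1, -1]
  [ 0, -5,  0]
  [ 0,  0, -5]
A Jordan chain for λ = -5 of length 2:
v_1 = (-1, 0, 0)ᵀ
v_2 = (0, 1, 0)ᵀ

Let N = A − (-5)·I. We want v_2 with N^2 v_2 = 0 but N^1 v_2 ≠ 0; then v_{j-1} := N · v_j for j = 2, …, 2.

Pick v_2 = (0, 1, 0)ᵀ.
Then v_1 = N · v_2 = (-1, 0, 0)ᵀ.

Sanity check: (A − (-5)·I) v_1 = (0, 0, 0)ᵀ = 0. ✓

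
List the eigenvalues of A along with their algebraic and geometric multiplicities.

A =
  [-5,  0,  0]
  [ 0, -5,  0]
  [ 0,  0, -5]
λ = -5: alg = 3, geom = 3

Step 1 — factor the characteristic polynomial to read off the algebraic multiplicities:
  χ_A(x) = (x + 5)^3

Step 2 — compute geometric multiplicities via the rank-nullity identity g(λ) = n − rank(A − λI):
  rank(A − (-5)·I) = 0, so dim ker(A − (-5)·I) = n − 0 = 3

Summary:
  λ = -5: algebraic multiplicity = 3, geometric multiplicity = 3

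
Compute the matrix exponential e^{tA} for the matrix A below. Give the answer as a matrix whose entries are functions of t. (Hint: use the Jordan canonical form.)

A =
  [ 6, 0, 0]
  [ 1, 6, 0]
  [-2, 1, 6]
e^{tA} =
  [exp(6*t), 0, 0]
  [t*exp(6*t), exp(6*t), 0]
  [t^2*exp(6*t)/2 - 2*t*exp(6*t), t*exp(6*t), exp(6*t)]

Strategy: write A = P · J · P⁻¹ where J is a Jordan canonical form, so e^{tA} = P · e^{tJ} · P⁻¹, and e^{tJ} can be computed block-by-block.

A has Jordan form
J =
  [6, 1, 0]
  [0, 6, 1]
  [0, 0, 6]
(up to reordering of blocks).

Per-block formulas:
  For a 3×3 Jordan block J_3(6): exp(t · J_3(6)) = e^(6t)·(I + t·N + (t^2/2)·N^2), where N is the 3×3 nilpotent shift.

After assembling e^{tJ} and conjugating by P, we get:

e^{tA} =
  [exp(6*t), 0, 0]
  [t*exp(6*t), exp(6*t), 0]
  [t^2*exp(6*t)/2 - 2*t*exp(6*t), t*exp(6*t), exp(6*t)]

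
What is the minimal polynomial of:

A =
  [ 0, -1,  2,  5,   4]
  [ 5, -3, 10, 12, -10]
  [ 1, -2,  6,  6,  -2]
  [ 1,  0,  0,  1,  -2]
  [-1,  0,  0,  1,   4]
x^4 - 6*x^3 + 13*x^2 - 12*x + 4

The characteristic polynomial is χ_A(x) = (x - 2)^3*(x - 1)^2, so the eigenvalues are known. The minimal polynomial is
  m_A(x) = Π_λ (x − λ)^{k_λ}
where k_λ is the size of the *largest* Jordan block for λ (equivalently, the smallest k with (A − λI)^k v = 0 for every generalised eigenvector v of λ).

  λ = 1: largest Jordan block has size 2, contributing (x − 1)^2
  λ = 2: largest Jordan block has size 2, contributing (x − 2)^2

So m_A(x) = (x - 2)^2*(x - 1)^2 = x^4 - 6*x^3 + 13*x^2 - 12*x + 4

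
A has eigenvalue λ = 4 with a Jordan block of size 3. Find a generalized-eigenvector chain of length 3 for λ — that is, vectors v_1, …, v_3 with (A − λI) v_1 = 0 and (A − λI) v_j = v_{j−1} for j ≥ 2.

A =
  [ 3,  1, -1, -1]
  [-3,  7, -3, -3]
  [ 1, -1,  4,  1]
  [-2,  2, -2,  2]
A Jordan chain for λ = 4 of length 3:
v_1 = (-1, -3, 0, -2)ᵀ
v_2 = (-1, -3, 1, -2)ᵀ
v_3 = (1, 0, 0, 0)ᵀ

Let N = A − (4)·I. We want v_3 with N^3 v_3 = 0 but N^2 v_3 ≠ 0; then v_{j-1} := N · v_j for j = 3, …, 2.

Pick v_3 = (1, 0, 0, 0)ᵀ.
Then v_2 = N · v_3 = (-1, -3, 1, -2)ᵀ.
Then v_1 = N · v_2 = (-1, -3, 0, -2)ᵀ.

Sanity check: (A − (4)·I) v_1 = (0, 0, 0, 0)ᵀ = 0. ✓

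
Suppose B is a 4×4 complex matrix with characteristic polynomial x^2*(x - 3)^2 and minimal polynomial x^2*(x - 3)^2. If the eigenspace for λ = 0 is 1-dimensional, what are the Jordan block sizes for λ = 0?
Block sizes for λ = 0: [2]

Step 1 — from the characteristic polynomial, algebraic multiplicity of λ = 0 is 2. From dim ker(B − (0)·I) = 1, there are exactly 1 Jordan blocks for λ = 0.
Step 2 — from the minimal polynomial, the factor (x − 0)^2 tells us the largest block for λ = 0 has size 2.
Step 3 — with total size 2, 1 blocks, and largest block 2, the block sizes (in nonincreasing order) are [2].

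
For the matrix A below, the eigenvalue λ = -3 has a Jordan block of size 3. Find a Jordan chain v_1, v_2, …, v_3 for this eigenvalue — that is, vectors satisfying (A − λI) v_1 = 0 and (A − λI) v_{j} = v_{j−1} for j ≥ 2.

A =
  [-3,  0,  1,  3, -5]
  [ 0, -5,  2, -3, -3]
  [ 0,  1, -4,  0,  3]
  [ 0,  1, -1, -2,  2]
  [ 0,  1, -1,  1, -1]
A Jordan chain for λ = -3 of length 3:
v_1 = (-1, 0, 0, 0, 0)ᵀ
v_2 = (0, -2, 1, 1, 1)ᵀ
v_3 = (0, 1, 0, 0, 0)ᵀ

Let N = A − (-3)·I. We want v_3 with N^3 v_3 = 0 but N^2 v_3 ≠ 0; then v_{j-1} := N · v_j for j = 3, …, 2.

Pick v_3 = (0, 1, 0, 0, 0)ᵀ.
Then v_2 = N · v_3 = (0, -2, 1, 1, 1)ᵀ.
Then v_1 = N · v_2 = (-1, 0, 0, 0, 0)ᵀ.

Sanity check: (A − (-3)·I) v_1 = (0, 0, 0, 0, 0)ᵀ = 0. ✓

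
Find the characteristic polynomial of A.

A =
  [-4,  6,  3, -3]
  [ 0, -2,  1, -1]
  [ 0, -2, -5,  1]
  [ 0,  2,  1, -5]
x^4 + 16*x^3 + 96*x^2 + 256*x + 256

Expanding det(x·I − A) (e.g. by cofactor expansion or by noting that A is similar to its Jordan form J, which has the same characteristic polynomial as A) gives
  χ_A(x) = x^4 + 16*x^3 + 96*x^2 + 256*x + 256
which factors as (x + 4)^4. The eigenvalues (with algebraic multiplicities) are λ = -4 with multiplicity 4.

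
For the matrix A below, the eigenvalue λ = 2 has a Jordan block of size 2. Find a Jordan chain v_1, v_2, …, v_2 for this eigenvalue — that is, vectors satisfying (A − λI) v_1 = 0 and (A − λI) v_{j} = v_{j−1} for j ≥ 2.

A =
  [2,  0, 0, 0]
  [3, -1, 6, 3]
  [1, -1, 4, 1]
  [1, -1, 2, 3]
A Jordan chain for λ = 2 of length 2:
v_1 = (0, 3, 1, 1)ᵀ
v_2 = (1, 0, 0, 0)ᵀ

Let N = A − (2)·I. We want v_2 with N^2 v_2 = 0 but N^1 v_2 ≠ 0; then v_{j-1} := N · v_j for j = 2, …, 2.

Pick v_2 = (1, 0, 0, 0)ᵀ.
Then v_1 = N · v_2 = (0, 3, 1, 1)ᵀ.

Sanity check: (A − (2)·I) v_1 = (0, 0, 0, 0)ᵀ = 0. ✓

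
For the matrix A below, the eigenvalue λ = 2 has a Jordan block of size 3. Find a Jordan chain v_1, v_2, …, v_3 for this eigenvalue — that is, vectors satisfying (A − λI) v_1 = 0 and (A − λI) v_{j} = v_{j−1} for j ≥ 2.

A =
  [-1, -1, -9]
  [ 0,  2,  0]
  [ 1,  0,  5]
A Jordan chain for λ = 2 of length 3:
v_1 = (3, 0, -1)ᵀ
v_2 = (-1, 0, 0)ᵀ
v_3 = (0, 1, 0)ᵀ

Let N = A − (2)·I. We want v_3 with N^3 v_3 = 0 but N^2 v_3 ≠ 0; then v_{j-1} := N · v_j for j = 3, …, 2.

Pick v_3 = (0, 1, 0)ᵀ.
Then v_2 = N · v_3 = (-1, 0, 0)ᵀ.
Then v_1 = N · v_2 = (3, 0, -1)ᵀ.

Sanity check: (A − (2)·I) v_1 = (0, 0, 0)ᵀ = 0. ✓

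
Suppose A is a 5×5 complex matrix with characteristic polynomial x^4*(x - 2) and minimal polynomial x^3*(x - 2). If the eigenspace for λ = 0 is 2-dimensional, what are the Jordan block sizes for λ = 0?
Block sizes for λ = 0: [3, 1]

Step 1 — from the characteristic polynomial, algebraic multiplicity of λ = 0 is 4. From dim ker(A − (0)·I) = 2, there are exactly 2 Jordan blocks for λ = 0.
Step 2 — from the minimal polynomial, the factor (x − 0)^3 tells us the largest block for λ = 0 has size 3.
Step 3 — with total size 4, 2 blocks, and largest block 3, the block sizes (in nonincreasing order) are [3, 1].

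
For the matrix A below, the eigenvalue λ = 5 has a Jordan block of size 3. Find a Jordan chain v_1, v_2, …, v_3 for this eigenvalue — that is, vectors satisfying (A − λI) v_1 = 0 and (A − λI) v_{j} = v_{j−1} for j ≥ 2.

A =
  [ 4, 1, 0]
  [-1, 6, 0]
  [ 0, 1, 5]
A Jordan chain for λ = 5 of length 3:
v_1 = (0, 0, -1)ᵀ
v_2 = (-1, -1, 0)ᵀ
v_3 = (1, 0, 0)ᵀ

Let N = A − (5)·I. We want v_3 with N^3 v_3 = 0 but N^2 v_3 ≠ 0; then v_{j-1} := N · v_j for j = 3, …, 2.

Pick v_3 = (1, 0, 0)ᵀ.
Then v_2 = N · v_3 = (-1, -1, 0)ᵀ.
Then v_1 = N · v_2 = (0, 0, -1)ᵀ.

Sanity check: (A − (5)·I) v_1 = (0, 0, 0)ᵀ = 0. ✓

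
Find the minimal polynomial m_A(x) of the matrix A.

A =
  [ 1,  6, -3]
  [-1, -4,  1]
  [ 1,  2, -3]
x^2 + 4*x + 4

The characteristic polynomial is χ_A(x) = (x + 2)^3, so the eigenvalues are known. The minimal polynomial is
  m_A(x) = Π_λ (x − λ)^{k_λ}
where k_λ is the size of the *largest* Jordan block for λ (equivalently, the smallest k with (A − λI)^k v = 0 for every generalised eigenvector v of λ).

  λ = -2: largest Jordan block has size 2, contributing (x + 2)^2

So m_A(x) = (x + 2)^2 = x^2 + 4*x + 4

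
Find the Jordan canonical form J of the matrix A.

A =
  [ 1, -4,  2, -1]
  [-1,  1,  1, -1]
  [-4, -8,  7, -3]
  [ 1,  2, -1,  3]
J_3(3) ⊕ J_1(3)

The characteristic polynomial is
  det(x·I − A) = x^4 - 12*x^3 + 54*x^2 - 108*x + 81 = (x - 3)^4

Eigenvalues and multiplicities (the geometric multiplicity of λ is n − rank(A − λI), which equals the number of Jordan blocks for λ):
  λ = 3: algebraic multiplicity = 4, geometric multiplicity = 2

Determining the block sizes for each eigenvalue:
  λ = 3: with am = 4 and gm = 2, the partition is not yet determined (e.g. several partitions of 4 into 2 parts exist). Let N = A − (3)·I. Computing rank(N^1) = 2, rank(N^2) = 1, rank(N^3) = 0; the number of blocks of size ≥ j is rank(N^{j−1}) − rank(N^j), giving [2, 1, 1]. So we have 1 block(s) of size 3, 1 block(s) of size 1 → block sizes [3, 1]

Assembling the blocks gives a Jordan form
J =
  [3, 1, 0, 0]
  [0, 3, 1, 0]
  [0, 0, 3, 0]
  [0, 0, 0, 3]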